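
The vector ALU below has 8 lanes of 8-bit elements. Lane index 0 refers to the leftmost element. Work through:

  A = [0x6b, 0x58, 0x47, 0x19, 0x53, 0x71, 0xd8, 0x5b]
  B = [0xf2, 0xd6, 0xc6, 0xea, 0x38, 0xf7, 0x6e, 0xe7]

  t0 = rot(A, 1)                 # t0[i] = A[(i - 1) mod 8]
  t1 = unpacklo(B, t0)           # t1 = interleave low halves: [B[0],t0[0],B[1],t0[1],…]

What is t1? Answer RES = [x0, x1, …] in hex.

RES = [ 0xf2  0x5b  0xd6  0x6b  0xc6  0x58  0xea  0x47 ]

→ t0 |5b|6b|58|47|19|53|71|d8|
→ t1 |f2|5b|d6|6b|c6|58|ea|47|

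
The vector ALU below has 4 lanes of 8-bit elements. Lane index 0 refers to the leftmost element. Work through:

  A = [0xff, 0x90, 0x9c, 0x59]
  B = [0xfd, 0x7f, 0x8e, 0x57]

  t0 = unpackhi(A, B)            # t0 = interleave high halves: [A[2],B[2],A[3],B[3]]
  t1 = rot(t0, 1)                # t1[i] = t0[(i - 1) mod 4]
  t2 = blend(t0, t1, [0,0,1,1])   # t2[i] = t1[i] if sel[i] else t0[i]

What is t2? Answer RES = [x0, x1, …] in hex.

RES = [0x9c, 0x8e, 0x8e, 0x59]

→ t0 |9c|8e|59|57|
→ t1 |57|9c|8e|59|
→ t2 |9c|8e|8e|59|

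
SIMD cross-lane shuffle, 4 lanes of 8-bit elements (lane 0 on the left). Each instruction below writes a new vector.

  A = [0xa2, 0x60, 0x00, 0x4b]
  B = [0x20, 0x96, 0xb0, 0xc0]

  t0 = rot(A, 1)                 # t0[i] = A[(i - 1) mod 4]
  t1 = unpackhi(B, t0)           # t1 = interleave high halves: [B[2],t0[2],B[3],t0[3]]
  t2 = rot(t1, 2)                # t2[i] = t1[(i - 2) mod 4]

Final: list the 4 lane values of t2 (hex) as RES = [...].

RES = [ 0xc0  0x00  0xb0  0x60 ]

→ t0 |4b|a2|60|00|
→ t1 |b0|60|c0|00|
→ t2 |c0|00|b0|60|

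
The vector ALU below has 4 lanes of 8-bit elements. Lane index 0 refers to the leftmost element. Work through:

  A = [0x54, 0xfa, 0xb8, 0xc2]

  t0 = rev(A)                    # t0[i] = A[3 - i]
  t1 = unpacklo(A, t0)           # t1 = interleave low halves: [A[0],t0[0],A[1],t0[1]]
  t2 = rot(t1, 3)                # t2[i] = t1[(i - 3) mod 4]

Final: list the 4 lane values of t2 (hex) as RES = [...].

RES = [0xc2, 0xfa, 0xb8, 0x54]

→ t0 |c2|b8|fa|54|
→ t1 |54|c2|fa|b8|
→ t2 |c2|fa|b8|54|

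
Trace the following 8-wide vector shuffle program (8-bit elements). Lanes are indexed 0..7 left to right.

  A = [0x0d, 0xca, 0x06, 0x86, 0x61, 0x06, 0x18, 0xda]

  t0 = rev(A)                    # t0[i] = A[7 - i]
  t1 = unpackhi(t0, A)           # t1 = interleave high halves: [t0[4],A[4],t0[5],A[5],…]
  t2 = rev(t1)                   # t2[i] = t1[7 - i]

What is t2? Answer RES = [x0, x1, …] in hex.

→ t0 |da|18|06|61|86|06|ca|0d|
→ t1 |86|61|06|06|ca|18|0d|da|
→ t2 |da|0d|18|ca|06|06|61|86|

RES = [ 0xda  0x0d  0x18  0xca  0x06  0x06  0x61  0x86 ]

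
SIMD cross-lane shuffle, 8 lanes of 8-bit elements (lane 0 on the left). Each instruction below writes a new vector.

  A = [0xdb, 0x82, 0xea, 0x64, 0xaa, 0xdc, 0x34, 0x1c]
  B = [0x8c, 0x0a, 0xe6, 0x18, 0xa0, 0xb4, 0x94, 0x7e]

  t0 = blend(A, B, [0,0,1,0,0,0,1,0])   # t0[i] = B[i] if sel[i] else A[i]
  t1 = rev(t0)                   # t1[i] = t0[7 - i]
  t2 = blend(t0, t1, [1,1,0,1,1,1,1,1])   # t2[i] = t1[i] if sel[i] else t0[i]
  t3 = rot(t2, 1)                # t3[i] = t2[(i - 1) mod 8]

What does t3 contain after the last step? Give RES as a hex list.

→ t0 |db|82|e6|64|aa|dc|94|1c|
→ t1 |1c|94|dc|aa|64|e6|82|db|
→ t2 |1c|94|e6|aa|64|e6|82|db|
→ t3 |db|1c|94|e6|aa|64|e6|82|

RES = [ 0xdb  0x1c  0x94  0xe6  0xaa  0x64  0xe6  0x82 ]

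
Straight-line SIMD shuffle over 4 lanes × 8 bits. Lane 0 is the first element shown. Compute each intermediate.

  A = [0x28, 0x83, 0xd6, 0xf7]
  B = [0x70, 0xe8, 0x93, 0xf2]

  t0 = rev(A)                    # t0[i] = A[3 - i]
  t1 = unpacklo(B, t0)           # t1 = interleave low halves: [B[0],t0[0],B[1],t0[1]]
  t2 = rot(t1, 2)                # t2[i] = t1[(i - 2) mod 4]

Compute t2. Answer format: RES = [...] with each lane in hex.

RES = [ 0xe8  0xd6  0x70  0xf7 ]

→ t0 |f7|d6|83|28|
→ t1 |70|f7|e8|d6|
→ t2 |e8|d6|70|f7|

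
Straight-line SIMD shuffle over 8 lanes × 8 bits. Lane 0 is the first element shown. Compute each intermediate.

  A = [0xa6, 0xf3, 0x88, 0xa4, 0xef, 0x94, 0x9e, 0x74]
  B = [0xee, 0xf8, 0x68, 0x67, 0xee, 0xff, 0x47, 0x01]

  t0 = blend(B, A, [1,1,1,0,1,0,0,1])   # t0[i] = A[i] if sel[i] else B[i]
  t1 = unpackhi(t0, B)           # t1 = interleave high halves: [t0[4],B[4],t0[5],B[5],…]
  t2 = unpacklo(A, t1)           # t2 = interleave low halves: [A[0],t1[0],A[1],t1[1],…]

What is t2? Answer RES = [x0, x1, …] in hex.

  t0: a6 f3 88 67 ef ff 47 74
  t1: ef ee ff ff 47 47 74 01
  t2: a6 ef f3 ee 88 ff a4 ff

RES = [0xa6, 0xef, 0xf3, 0xee, 0x88, 0xff, 0xa4, 0xff]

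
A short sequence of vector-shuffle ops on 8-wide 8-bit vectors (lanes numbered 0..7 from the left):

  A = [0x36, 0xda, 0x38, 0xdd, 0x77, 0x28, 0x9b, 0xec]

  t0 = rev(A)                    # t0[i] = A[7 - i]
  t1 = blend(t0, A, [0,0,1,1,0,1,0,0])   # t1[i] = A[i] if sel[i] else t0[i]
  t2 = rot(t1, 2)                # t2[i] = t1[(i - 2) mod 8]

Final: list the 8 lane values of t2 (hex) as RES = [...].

  t0: ec 9b 28 77 dd 38 da 36
  t1: ec 9b 38 dd dd 28 da 36
  t2: da 36 ec 9b 38 dd dd 28

RES = [0xda, 0x36, 0xec, 0x9b, 0x38, 0xdd, 0xdd, 0x28]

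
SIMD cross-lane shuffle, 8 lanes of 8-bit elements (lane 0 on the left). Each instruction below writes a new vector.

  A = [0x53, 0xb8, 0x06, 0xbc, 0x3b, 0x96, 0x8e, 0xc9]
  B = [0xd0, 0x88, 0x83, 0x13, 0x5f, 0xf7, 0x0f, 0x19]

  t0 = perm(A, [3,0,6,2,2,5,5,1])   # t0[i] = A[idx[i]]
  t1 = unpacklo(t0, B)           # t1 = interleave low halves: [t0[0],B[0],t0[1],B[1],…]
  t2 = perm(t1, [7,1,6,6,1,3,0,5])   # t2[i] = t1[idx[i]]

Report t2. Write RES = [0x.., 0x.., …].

→ t0 |bc|53|8e|06|06|96|96|b8|
→ t1 |bc|d0|53|88|8e|83|06|13|
→ t2 |13|d0|06|06|d0|88|bc|83|

RES = [0x13, 0xd0, 0x06, 0x06, 0xd0, 0x88, 0xbc, 0x83]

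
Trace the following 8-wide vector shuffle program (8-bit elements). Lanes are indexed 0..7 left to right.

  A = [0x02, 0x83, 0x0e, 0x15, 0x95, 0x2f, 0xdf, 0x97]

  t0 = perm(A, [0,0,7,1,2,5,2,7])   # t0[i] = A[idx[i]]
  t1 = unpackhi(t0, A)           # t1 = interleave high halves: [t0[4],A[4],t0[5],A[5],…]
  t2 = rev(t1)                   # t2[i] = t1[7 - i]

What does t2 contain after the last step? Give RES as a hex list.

t0 = [0x02, 0x02, 0x97, 0x83, 0x0e, 0x2f, 0x0e, 0x97]
t1 = [0x0e, 0x95, 0x2f, 0x2f, 0x0e, 0xdf, 0x97, 0x97]
t2 = [0x97, 0x97, 0xdf, 0x0e, 0x2f, 0x2f, 0x95, 0x0e]

RES = [ 0x97  0x97  0xdf  0x0e  0x2f  0x2f  0x95  0x0e ]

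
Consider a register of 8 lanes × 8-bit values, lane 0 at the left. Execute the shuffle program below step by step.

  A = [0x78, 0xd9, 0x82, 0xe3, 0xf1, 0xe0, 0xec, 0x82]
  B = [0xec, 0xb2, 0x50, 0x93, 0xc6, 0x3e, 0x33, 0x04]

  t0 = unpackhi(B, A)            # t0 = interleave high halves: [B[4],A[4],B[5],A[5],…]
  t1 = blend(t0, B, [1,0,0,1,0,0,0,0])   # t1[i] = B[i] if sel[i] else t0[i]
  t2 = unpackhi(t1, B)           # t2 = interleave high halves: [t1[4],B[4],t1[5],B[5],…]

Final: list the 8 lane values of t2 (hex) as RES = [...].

RES = [0x33, 0xc6, 0xec, 0x3e, 0x04, 0x33, 0x82, 0x04]

→ t0 |c6|f1|3e|e0|33|ec|04|82|
→ t1 |ec|f1|3e|93|33|ec|04|82|
→ t2 |33|c6|ec|3e|04|33|82|04|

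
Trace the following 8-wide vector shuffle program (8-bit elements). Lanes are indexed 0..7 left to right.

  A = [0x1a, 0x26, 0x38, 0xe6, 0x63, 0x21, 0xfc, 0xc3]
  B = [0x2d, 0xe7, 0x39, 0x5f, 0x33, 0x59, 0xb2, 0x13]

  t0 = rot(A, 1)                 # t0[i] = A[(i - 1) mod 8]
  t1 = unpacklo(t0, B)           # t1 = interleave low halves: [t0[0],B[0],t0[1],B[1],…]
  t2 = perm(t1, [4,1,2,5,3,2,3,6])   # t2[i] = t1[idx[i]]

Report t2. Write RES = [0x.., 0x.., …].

RES = [0x26, 0x2d, 0x1a, 0x39, 0xe7, 0x1a, 0xe7, 0x38]

  t0: c3 1a 26 38 e6 63 21 fc
  t1: c3 2d 1a e7 26 39 38 5f
  t2: 26 2d 1a 39 e7 1a e7 38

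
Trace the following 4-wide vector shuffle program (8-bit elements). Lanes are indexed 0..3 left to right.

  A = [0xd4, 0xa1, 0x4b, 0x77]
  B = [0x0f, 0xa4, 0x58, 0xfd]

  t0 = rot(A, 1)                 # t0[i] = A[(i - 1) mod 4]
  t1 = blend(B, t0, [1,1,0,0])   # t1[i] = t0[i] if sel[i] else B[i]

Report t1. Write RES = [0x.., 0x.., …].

  t0: 77 d4 a1 4b
  t1: 77 d4 58 fd

RES = [0x77, 0xd4, 0x58, 0xfd]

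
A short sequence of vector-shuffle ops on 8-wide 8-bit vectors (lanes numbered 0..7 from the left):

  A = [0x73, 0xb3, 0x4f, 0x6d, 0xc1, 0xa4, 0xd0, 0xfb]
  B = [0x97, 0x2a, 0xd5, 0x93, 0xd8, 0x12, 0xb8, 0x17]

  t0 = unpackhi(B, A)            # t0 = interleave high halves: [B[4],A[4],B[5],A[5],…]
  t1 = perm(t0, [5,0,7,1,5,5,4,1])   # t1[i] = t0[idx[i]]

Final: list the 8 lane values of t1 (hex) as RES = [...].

  t0: d8 c1 12 a4 b8 d0 17 fb
  t1: d0 d8 fb c1 d0 d0 b8 c1

RES = [0xd0, 0xd8, 0xfb, 0xc1, 0xd0, 0xd0, 0xb8, 0xc1]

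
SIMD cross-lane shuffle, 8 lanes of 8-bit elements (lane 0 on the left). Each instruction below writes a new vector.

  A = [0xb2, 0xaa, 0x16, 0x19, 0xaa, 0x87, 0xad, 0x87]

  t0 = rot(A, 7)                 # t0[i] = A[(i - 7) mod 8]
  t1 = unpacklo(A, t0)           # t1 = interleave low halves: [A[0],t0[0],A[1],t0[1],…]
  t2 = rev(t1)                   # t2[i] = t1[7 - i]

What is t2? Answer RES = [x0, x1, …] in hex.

t0 = [0xaa, 0x16, 0x19, 0xaa, 0x87, 0xad, 0x87, 0xb2]
t1 = [0xb2, 0xaa, 0xaa, 0x16, 0x16, 0x19, 0x19, 0xaa]
t2 = [0xaa, 0x19, 0x19, 0x16, 0x16, 0xaa, 0xaa, 0xb2]

RES = [0xaa, 0x19, 0x19, 0x16, 0x16, 0xaa, 0xaa, 0xb2]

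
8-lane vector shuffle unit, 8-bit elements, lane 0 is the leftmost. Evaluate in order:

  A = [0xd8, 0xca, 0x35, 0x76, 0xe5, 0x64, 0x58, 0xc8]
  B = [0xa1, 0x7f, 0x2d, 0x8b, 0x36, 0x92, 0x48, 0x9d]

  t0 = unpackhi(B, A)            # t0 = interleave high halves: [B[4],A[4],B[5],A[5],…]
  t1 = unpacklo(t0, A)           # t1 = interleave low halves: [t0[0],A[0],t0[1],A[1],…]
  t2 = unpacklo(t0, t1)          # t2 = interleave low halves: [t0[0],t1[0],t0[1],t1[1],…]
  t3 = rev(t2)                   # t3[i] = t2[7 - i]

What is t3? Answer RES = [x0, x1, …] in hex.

RES = [0xca, 0x64, 0xe5, 0x92, 0xd8, 0xe5, 0x36, 0x36]

  t0: 36 e5 92 64 48 58 9d c8
  t1: 36 d8 e5 ca 92 35 64 76
  t2: 36 36 e5 d8 92 e5 64 ca
  t3: ca 64 e5 92 d8 e5 36 36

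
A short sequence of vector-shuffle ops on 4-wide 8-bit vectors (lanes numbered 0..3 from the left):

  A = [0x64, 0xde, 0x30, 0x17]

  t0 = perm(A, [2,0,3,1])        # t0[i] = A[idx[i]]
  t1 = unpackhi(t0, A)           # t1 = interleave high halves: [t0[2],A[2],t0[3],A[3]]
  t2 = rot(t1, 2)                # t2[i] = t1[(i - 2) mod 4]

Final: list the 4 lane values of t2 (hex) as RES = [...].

t0 = [0x30, 0x64, 0x17, 0xde]
t1 = [0x17, 0x30, 0xde, 0x17]
t2 = [0xde, 0x17, 0x17, 0x30]

RES = [0xde, 0x17, 0x17, 0x30]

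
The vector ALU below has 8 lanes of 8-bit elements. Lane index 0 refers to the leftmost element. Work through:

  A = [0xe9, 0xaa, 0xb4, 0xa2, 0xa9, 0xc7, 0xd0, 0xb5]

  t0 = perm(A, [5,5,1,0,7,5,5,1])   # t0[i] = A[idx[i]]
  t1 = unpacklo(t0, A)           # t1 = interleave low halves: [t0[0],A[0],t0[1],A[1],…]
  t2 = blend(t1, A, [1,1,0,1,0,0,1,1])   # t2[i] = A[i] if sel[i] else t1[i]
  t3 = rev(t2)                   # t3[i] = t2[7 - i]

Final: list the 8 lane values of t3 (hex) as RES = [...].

RES = [ 0xb5  0xd0  0xb4  0xaa  0xa2  0xc7  0xaa  0xe9 ]

→ t0 |c7|c7|aa|e9|b5|c7|c7|aa|
→ t1 |c7|e9|c7|aa|aa|b4|e9|a2|
→ t2 |e9|aa|c7|a2|aa|b4|d0|b5|
→ t3 |b5|d0|b4|aa|a2|c7|aa|e9|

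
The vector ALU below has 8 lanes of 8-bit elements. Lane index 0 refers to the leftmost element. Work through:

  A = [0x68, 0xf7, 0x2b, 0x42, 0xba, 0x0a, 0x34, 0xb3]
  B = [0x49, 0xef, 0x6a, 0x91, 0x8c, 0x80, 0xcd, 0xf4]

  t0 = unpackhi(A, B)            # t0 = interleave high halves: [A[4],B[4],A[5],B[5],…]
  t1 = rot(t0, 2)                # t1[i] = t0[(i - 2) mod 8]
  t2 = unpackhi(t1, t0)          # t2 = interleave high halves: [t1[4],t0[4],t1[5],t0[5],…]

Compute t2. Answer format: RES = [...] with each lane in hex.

RES = [ 0x0a  0x34  0x80  0xcd  0x34  0xb3  0xcd  0xf4 ]

t0 = [0xba, 0x8c, 0x0a, 0x80, 0x34, 0xcd, 0xb3, 0xf4]
t1 = [0xb3, 0xf4, 0xba, 0x8c, 0x0a, 0x80, 0x34, 0xcd]
t2 = [0x0a, 0x34, 0x80, 0xcd, 0x34, 0xb3, 0xcd, 0xf4]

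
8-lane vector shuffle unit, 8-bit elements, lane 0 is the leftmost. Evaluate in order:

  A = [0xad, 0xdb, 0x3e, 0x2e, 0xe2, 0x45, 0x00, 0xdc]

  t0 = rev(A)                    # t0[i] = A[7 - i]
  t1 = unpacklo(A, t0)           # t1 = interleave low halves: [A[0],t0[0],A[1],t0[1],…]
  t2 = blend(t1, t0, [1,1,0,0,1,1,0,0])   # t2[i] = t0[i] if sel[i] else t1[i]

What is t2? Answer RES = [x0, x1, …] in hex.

RES = [0xdc, 0x00, 0xdb, 0x00, 0x2e, 0x3e, 0x2e, 0xe2]

→ t0 |dc|00|45|e2|2e|3e|db|ad|
→ t1 |ad|dc|db|00|3e|45|2e|e2|
→ t2 |dc|00|db|00|2e|3e|2e|e2|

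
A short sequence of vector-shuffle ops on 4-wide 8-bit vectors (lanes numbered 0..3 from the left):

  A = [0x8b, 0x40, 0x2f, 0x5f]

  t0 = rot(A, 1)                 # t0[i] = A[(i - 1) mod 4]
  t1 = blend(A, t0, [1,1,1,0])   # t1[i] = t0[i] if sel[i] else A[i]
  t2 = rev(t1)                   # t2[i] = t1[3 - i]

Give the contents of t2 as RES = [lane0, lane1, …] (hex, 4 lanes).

RES = [ 0x5f  0x40  0x8b  0x5f ]

t0 = [0x5f, 0x8b, 0x40, 0x2f]
t1 = [0x5f, 0x8b, 0x40, 0x5f]
t2 = [0x5f, 0x40, 0x8b, 0x5f]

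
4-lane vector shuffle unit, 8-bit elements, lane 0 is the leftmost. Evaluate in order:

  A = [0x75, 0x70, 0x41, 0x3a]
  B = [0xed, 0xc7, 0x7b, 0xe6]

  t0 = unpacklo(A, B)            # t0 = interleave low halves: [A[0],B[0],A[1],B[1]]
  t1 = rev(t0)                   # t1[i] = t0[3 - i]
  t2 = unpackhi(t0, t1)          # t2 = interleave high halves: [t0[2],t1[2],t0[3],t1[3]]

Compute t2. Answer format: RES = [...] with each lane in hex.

  t0: 75 ed 70 c7
  t1: c7 70 ed 75
  t2: 70 ed c7 75

RES = [ 0x70  0xed  0xc7  0x75 ]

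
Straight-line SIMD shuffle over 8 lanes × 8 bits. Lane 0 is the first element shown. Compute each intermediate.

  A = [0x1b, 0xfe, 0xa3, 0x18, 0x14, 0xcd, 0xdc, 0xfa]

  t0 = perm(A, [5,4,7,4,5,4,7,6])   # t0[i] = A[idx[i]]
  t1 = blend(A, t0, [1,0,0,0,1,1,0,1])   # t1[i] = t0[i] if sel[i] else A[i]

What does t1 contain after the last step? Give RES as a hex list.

RES = [ 0xcd  0xfe  0xa3  0x18  0xcd  0x14  0xdc  0xdc ]

t0 = [0xcd, 0x14, 0xfa, 0x14, 0xcd, 0x14, 0xfa, 0xdc]
t1 = [0xcd, 0xfe, 0xa3, 0x18, 0xcd, 0x14, 0xdc, 0xdc]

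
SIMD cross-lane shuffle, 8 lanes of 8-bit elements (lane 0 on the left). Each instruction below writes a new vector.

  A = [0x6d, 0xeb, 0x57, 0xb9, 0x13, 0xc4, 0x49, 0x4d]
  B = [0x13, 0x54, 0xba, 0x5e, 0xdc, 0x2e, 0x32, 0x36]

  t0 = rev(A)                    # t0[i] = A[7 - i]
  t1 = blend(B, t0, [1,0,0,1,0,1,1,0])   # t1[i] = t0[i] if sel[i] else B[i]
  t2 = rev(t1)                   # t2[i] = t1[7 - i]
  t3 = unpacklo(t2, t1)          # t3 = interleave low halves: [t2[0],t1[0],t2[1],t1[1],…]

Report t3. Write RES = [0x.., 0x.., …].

RES = [0x36, 0x4d, 0xeb, 0x54, 0x57, 0xba, 0xdc, 0x13]

→ t0 |4d|49|c4|13|b9|57|eb|6d|
→ t1 |4d|54|ba|13|dc|57|eb|36|
→ t2 |36|eb|57|dc|13|ba|54|4d|
→ t3 |36|4d|eb|54|57|ba|dc|13|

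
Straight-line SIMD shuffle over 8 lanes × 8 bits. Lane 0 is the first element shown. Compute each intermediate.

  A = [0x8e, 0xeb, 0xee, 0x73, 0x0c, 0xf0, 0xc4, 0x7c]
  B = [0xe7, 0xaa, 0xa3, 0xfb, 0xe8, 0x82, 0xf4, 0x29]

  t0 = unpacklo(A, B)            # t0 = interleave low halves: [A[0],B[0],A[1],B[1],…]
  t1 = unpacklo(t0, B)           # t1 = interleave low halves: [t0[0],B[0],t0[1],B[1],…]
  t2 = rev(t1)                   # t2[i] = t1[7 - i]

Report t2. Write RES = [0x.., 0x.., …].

RES = [0xfb, 0xaa, 0xa3, 0xeb, 0xaa, 0xe7, 0xe7, 0x8e]

→ t0 |8e|e7|eb|aa|ee|a3|73|fb|
→ t1 |8e|e7|e7|aa|eb|a3|aa|fb|
→ t2 |fb|aa|a3|eb|aa|e7|e7|8e|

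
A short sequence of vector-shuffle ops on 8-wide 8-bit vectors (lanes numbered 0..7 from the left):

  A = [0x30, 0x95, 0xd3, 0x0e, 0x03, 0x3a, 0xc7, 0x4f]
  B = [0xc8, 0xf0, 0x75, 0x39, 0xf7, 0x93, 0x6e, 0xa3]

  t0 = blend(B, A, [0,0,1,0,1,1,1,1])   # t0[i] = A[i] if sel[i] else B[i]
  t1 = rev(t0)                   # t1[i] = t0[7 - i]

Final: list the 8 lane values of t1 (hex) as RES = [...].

t0 = [0xc8, 0xf0, 0xd3, 0x39, 0x03, 0x3a, 0xc7, 0x4f]
t1 = [0x4f, 0xc7, 0x3a, 0x03, 0x39, 0xd3, 0xf0, 0xc8]

RES = [0x4f, 0xc7, 0x3a, 0x03, 0x39, 0xd3, 0xf0, 0xc8]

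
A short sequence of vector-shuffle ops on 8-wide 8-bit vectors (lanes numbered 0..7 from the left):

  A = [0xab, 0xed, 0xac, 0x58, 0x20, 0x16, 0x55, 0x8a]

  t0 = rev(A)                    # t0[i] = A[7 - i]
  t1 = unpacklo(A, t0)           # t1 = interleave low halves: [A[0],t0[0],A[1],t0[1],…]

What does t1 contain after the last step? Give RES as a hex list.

RES = [ 0xab  0x8a  0xed  0x55  0xac  0x16  0x58  0x20 ]

  t0: 8a 55 16 20 58 ac ed ab
  t1: ab 8a ed 55 ac 16 58 20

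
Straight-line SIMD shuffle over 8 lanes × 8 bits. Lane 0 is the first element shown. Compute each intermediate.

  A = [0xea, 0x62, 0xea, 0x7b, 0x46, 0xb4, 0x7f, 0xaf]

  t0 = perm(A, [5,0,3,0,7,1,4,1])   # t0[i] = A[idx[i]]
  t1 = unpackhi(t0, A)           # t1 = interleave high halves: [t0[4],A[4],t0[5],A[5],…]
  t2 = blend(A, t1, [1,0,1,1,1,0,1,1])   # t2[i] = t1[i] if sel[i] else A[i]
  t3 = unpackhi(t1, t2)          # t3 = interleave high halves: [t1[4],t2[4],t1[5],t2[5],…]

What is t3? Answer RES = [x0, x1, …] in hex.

RES = [ 0x46  0x46  0x7f  0xb4  0x62  0x62  0xaf  0xaf ]

→ t0 |b4|ea|7b|ea|af|62|46|62|
→ t1 |af|46|62|b4|46|7f|62|af|
→ t2 |af|62|62|b4|46|b4|62|af|
→ t3 |46|46|7f|b4|62|62|af|af|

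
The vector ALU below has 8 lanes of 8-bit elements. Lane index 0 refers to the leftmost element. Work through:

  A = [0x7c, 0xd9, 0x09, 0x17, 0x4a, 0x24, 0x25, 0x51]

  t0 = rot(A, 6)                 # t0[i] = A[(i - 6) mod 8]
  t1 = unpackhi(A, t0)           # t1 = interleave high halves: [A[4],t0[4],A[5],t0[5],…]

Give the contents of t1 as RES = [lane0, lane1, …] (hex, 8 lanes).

→ t0 |09|17|4a|24|25|51|7c|d9|
→ t1 |4a|25|24|51|25|7c|51|d9|

RES = [0x4a, 0x25, 0x24, 0x51, 0x25, 0x7c, 0x51, 0xd9]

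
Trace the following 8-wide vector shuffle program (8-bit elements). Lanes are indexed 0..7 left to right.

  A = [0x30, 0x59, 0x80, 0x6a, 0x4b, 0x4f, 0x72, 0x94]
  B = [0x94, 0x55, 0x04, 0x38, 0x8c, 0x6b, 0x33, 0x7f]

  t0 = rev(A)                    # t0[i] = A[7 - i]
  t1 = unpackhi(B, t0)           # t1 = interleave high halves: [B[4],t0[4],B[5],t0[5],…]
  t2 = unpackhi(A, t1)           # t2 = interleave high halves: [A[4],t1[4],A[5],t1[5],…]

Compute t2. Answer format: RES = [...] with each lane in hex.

  t0: 94 72 4f 4b 6a 80 59 30
  t1: 8c 6a 6b 80 33 59 7f 30
  t2: 4b 33 4f 59 72 7f 94 30

RES = [ 0x4b  0x33  0x4f  0x59  0x72  0x7f  0x94  0x30 ]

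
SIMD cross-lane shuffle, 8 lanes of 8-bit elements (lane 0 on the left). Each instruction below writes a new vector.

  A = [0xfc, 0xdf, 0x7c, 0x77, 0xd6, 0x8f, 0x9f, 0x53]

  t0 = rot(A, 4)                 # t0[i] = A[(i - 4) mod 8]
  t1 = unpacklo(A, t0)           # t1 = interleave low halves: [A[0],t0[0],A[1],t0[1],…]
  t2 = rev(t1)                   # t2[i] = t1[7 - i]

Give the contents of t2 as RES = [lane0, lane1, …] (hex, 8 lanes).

RES = [0x53, 0x77, 0x9f, 0x7c, 0x8f, 0xdf, 0xd6, 0xfc]

→ t0 |d6|8f|9f|53|fc|df|7c|77|
→ t1 |fc|d6|df|8f|7c|9f|77|53|
→ t2 |53|77|9f|7c|8f|df|d6|fc|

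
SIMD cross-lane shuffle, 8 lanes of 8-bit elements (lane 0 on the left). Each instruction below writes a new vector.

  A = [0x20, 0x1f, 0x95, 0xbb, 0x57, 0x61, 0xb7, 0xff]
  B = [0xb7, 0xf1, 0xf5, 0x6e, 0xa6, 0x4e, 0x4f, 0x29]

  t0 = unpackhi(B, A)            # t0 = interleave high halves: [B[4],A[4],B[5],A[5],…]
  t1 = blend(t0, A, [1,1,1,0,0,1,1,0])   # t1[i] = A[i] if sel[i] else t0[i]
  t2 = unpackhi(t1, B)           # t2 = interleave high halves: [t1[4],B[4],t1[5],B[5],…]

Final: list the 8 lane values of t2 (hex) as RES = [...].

RES = [ 0x4f  0xa6  0x61  0x4e  0xb7  0x4f  0xff  0x29 ]

t0 = [0xa6, 0x57, 0x4e, 0x61, 0x4f, 0xb7, 0x29, 0xff]
t1 = [0x20, 0x1f, 0x95, 0x61, 0x4f, 0x61, 0xb7, 0xff]
t2 = [0x4f, 0xa6, 0x61, 0x4e, 0xb7, 0x4f, 0xff, 0x29]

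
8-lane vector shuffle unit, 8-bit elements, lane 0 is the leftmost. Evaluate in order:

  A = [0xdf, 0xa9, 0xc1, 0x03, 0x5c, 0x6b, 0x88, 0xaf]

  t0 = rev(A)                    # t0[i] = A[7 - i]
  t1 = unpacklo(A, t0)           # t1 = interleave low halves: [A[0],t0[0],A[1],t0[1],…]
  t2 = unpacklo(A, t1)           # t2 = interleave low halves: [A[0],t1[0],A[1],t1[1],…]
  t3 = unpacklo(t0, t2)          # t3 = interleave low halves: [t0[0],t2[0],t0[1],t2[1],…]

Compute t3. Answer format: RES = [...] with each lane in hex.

→ t0 |af|88|6b|5c|03|c1|a9|df|
→ t1 |df|af|a9|88|c1|6b|03|5c|
→ t2 |df|df|a9|af|c1|a9|03|88|
→ t3 |af|df|88|df|6b|a9|5c|af|

RES = [0xaf, 0xdf, 0x88, 0xdf, 0x6b, 0xa9, 0x5c, 0xaf]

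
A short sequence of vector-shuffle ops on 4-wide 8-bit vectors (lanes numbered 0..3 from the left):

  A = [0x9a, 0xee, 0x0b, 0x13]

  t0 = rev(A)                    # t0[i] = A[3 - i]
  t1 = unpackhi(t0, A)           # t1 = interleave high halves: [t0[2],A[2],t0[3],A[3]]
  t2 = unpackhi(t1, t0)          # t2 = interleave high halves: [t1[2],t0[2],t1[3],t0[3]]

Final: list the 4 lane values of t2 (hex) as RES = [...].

  t0: 13 0b ee 9a
  t1: ee 0b 9a 13
  t2: 9a ee 13 9a

RES = [ 0x9a  0xee  0x13  0x9a ]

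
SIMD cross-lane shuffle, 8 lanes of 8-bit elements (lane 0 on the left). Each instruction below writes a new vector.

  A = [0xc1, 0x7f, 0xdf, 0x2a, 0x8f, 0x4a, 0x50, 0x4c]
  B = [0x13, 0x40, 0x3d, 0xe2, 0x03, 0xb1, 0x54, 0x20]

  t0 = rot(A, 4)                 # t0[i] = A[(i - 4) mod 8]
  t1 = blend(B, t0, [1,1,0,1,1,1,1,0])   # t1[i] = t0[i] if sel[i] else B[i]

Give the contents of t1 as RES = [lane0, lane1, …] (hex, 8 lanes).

RES = [0x8f, 0x4a, 0x3d, 0x4c, 0xc1, 0x7f, 0xdf, 0x20]

  t0: 8f 4a 50 4c c1 7f df 2a
  t1: 8f 4a 3d 4c c1 7f df 20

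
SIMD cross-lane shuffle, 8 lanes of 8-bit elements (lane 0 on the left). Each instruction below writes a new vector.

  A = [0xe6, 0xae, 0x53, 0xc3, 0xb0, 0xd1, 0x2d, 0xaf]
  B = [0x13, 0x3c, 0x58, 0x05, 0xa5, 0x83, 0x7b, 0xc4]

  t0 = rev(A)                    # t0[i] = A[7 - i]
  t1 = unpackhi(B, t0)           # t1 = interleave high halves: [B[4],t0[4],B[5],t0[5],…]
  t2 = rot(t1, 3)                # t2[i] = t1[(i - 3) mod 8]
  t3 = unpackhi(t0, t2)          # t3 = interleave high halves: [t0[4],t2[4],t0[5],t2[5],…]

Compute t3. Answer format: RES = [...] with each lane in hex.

  t0: af 2d d1 b0 c3 53 ae e6
  t1: a5 c3 83 53 7b ae c4 e6
  t2: ae c4 e6 a5 c3 83 53 7b
  t3: c3 c3 53 83 ae 53 e6 7b

RES = [ 0xc3  0xc3  0x53  0x83  0xae  0x53  0xe6  0x7b ]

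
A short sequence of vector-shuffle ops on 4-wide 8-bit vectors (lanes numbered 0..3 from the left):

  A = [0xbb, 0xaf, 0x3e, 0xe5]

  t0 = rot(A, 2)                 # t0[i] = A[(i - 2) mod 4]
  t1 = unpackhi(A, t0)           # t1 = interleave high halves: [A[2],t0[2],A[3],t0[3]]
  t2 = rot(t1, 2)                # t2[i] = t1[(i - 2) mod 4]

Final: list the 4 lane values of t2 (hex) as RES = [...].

t0 = [0x3e, 0xe5, 0xbb, 0xaf]
t1 = [0x3e, 0xbb, 0xe5, 0xaf]
t2 = [0xe5, 0xaf, 0x3e, 0xbb]

RES = [0xe5, 0xaf, 0x3e, 0xbb]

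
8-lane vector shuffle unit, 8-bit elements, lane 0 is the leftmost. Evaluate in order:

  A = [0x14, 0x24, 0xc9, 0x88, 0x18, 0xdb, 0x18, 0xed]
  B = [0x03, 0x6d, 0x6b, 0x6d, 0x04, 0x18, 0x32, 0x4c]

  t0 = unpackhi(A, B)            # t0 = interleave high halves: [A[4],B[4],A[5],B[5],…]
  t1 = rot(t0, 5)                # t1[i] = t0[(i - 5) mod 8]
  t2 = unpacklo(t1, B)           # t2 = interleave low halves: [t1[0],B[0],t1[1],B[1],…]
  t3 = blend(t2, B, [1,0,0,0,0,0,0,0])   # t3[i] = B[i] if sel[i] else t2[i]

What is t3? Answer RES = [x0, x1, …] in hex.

t0 = [0x18, 0x04, 0xdb, 0x18, 0x18, 0x32, 0xed, 0x4c]
t1 = [0x18, 0x18, 0x32, 0xed, 0x4c, 0x18, 0x04, 0xdb]
t2 = [0x18, 0x03, 0x18, 0x6d, 0x32, 0x6b, 0xed, 0x6d]
t3 = [0x03, 0x03, 0x18, 0x6d, 0x32, 0x6b, 0xed, 0x6d]

RES = [0x03, 0x03, 0x18, 0x6d, 0x32, 0x6b, 0xed, 0x6d]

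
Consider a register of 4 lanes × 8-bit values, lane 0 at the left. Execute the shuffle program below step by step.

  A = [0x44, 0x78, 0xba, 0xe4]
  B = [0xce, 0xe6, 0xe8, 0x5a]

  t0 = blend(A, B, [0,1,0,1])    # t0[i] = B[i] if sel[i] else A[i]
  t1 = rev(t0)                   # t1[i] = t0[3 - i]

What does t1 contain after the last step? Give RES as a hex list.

  t0: 44 e6 ba 5a
  t1: 5a ba e6 44

RES = [0x5a, 0xba, 0xe6, 0x44]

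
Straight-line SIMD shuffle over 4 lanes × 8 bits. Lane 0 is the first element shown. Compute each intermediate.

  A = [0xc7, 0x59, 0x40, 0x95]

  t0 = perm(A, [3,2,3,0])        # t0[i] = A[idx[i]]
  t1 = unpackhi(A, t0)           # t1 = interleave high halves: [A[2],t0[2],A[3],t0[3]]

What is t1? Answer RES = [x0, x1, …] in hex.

t0 = [0x95, 0x40, 0x95, 0xc7]
t1 = [0x40, 0x95, 0x95, 0xc7]

RES = [0x40, 0x95, 0x95, 0xc7]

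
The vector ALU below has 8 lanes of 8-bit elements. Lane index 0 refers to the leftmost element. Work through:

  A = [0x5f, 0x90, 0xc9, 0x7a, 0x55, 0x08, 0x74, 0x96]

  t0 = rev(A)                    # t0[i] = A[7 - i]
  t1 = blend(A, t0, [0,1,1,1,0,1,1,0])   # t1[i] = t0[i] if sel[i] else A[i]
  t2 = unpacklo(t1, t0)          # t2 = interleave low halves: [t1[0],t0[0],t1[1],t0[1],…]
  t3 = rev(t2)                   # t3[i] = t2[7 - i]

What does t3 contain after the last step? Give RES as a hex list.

t0 = [0x96, 0x74, 0x08, 0x55, 0x7a, 0xc9, 0x90, 0x5f]
t1 = [0x5f, 0x74, 0x08, 0x55, 0x55, 0xc9, 0x90, 0x96]
t2 = [0x5f, 0x96, 0x74, 0x74, 0x08, 0x08, 0x55, 0x55]
t3 = [0x55, 0x55, 0x08, 0x08, 0x74, 0x74, 0x96, 0x5f]

RES = [0x55, 0x55, 0x08, 0x08, 0x74, 0x74, 0x96, 0x5f]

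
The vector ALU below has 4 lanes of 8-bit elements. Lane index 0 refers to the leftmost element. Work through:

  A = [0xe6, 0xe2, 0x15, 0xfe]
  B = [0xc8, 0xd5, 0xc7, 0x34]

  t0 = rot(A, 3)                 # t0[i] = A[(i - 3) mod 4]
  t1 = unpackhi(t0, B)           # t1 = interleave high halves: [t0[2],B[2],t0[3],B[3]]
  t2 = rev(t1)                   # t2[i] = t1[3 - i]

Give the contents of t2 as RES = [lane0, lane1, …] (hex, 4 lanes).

RES = [ 0x34  0xe6  0xc7  0xfe ]

→ t0 |e2|15|fe|e6|
→ t1 |fe|c7|e6|34|
→ t2 |34|e6|c7|fe|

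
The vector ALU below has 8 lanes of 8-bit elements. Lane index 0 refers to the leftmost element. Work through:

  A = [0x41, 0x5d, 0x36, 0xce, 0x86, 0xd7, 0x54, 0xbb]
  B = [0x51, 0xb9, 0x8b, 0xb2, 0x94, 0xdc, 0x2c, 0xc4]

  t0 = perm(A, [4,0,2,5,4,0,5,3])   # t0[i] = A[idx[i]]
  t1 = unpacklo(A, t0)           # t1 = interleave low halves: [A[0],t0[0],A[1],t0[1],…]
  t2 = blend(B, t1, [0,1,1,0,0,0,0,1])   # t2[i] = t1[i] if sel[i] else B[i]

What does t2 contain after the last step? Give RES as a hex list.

  t0: 86 41 36 d7 86 41 d7 ce
  t1: 41 86 5d 41 36 36 ce d7
  t2: 51 86 5d b2 94 dc 2c d7

RES = [0x51, 0x86, 0x5d, 0xb2, 0x94, 0xdc, 0x2c, 0xd7]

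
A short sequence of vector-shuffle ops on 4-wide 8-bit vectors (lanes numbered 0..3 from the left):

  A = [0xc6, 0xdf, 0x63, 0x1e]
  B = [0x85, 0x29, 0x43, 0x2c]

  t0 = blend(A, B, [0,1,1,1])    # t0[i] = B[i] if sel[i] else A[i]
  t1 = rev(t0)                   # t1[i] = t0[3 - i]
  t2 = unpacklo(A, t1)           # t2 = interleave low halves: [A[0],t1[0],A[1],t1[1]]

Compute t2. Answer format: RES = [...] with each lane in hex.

RES = [ 0xc6  0x2c  0xdf  0x43 ]

t0 = [0xc6, 0x29, 0x43, 0x2c]
t1 = [0x2c, 0x43, 0x29, 0xc6]
t2 = [0xc6, 0x2c, 0xdf, 0x43]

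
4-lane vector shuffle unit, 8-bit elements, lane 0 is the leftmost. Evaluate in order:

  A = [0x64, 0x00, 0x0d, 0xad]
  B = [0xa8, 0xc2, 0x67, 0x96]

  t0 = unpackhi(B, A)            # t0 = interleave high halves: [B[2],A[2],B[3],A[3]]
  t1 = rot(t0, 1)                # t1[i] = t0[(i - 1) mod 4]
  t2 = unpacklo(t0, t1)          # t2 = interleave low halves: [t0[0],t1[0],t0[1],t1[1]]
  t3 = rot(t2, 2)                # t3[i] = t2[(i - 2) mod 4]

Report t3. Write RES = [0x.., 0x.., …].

RES = [0x0d, 0x67, 0x67, 0xad]

→ t0 |67|0d|96|ad|
→ t1 |ad|67|0d|96|
→ t2 |67|ad|0d|67|
→ t3 |0d|67|67|ad|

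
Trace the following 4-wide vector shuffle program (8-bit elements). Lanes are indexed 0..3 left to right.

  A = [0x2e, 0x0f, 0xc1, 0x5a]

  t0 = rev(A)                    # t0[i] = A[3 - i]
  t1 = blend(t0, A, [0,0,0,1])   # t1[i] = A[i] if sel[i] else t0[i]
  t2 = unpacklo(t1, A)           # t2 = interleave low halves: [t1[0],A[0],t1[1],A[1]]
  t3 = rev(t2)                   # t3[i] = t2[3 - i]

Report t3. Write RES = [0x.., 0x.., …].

  t0: 5a c1 0f 2e
  t1: 5a c1 0f 5a
  t2: 5a 2e c1 0f
  t3: 0f c1 2e 5a

RES = [ 0x0f  0xc1  0x2e  0x5a ]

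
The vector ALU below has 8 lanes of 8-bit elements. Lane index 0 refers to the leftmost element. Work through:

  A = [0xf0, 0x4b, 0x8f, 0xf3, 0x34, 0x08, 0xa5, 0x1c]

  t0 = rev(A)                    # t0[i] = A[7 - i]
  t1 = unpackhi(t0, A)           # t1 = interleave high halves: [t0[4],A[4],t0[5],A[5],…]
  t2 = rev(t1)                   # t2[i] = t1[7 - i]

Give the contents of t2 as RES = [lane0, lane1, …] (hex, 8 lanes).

→ t0 |1c|a5|08|34|f3|8f|4b|f0|
→ t1 |f3|34|8f|08|4b|a5|f0|1c|
→ t2 |1c|f0|a5|4b|08|8f|34|f3|

RES = [0x1c, 0xf0, 0xa5, 0x4b, 0x08, 0x8f, 0x34, 0xf3]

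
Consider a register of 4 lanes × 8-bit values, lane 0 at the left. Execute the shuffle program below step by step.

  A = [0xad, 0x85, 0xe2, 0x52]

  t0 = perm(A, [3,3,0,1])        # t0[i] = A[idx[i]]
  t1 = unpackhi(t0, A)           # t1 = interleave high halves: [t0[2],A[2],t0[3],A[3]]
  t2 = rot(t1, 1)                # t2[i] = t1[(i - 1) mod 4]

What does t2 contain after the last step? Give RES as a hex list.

t0 = [0x52, 0x52, 0xad, 0x85]
t1 = [0xad, 0xe2, 0x85, 0x52]
t2 = [0x52, 0xad, 0xe2, 0x85]

RES = [0x52, 0xad, 0xe2, 0x85]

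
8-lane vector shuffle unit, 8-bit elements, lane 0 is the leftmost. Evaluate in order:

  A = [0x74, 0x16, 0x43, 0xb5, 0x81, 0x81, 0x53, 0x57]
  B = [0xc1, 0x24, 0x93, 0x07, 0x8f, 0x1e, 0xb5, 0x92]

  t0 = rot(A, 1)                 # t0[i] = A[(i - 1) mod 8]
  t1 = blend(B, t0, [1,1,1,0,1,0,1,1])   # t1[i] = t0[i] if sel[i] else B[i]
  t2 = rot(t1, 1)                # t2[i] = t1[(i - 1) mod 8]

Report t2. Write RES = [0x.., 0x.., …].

→ t0 |57|74|16|43|b5|81|81|53|
→ t1 |57|74|16|07|b5|1e|81|53|
→ t2 |53|57|74|16|07|b5|1e|81|

RES = [0x53, 0x57, 0x74, 0x16, 0x07, 0xb5, 0x1e, 0x81]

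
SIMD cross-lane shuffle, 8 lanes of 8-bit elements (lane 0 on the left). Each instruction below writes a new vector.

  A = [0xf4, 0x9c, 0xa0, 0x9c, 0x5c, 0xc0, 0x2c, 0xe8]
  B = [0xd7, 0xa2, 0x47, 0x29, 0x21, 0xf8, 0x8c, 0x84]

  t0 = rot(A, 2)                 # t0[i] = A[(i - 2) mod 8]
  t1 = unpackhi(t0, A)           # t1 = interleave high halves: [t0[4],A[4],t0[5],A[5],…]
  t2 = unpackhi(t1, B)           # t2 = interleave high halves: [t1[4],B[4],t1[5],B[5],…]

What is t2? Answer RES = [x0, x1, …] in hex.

t0 = [0x2c, 0xe8, 0xf4, 0x9c, 0xa0, 0x9c, 0x5c, 0xc0]
t1 = [0xa0, 0x5c, 0x9c, 0xc0, 0x5c, 0x2c, 0xc0, 0xe8]
t2 = [0x5c, 0x21, 0x2c, 0xf8, 0xc0, 0x8c, 0xe8, 0x84]

RES = [0x5c, 0x21, 0x2c, 0xf8, 0xc0, 0x8c, 0xe8, 0x84]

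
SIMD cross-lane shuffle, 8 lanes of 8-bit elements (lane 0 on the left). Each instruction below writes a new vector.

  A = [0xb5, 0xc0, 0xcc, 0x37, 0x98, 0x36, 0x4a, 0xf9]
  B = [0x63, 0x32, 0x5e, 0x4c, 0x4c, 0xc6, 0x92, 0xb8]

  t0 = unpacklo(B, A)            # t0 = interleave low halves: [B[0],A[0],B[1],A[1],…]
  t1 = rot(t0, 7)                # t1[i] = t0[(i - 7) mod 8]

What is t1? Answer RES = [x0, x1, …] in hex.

RES = [ 0xb5  0x32  0xc0  0x5e  0xcc  0x4c  0x37  0x63 ]

  t0: 63 b5 32 c0 5e cc 4c 37
  t1: b5 32 c0 5e cc 4c 37 63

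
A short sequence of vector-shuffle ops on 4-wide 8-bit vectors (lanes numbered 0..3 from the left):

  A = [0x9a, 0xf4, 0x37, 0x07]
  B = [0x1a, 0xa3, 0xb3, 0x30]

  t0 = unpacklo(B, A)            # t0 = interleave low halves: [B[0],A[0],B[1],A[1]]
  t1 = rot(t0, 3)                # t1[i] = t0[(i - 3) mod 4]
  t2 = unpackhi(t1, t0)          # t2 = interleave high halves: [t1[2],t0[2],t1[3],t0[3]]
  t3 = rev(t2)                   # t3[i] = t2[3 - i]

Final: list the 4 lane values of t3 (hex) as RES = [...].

→ t0 |1a|9a|a3|f4|
→ t1 |9a|a3|f4|1a|
→ t2 |f4|a3|1a|f4|
→ t3 |f4|1a|a3|f4|

RES = [0xf4, 0x1a, 0xa3, 0xf4]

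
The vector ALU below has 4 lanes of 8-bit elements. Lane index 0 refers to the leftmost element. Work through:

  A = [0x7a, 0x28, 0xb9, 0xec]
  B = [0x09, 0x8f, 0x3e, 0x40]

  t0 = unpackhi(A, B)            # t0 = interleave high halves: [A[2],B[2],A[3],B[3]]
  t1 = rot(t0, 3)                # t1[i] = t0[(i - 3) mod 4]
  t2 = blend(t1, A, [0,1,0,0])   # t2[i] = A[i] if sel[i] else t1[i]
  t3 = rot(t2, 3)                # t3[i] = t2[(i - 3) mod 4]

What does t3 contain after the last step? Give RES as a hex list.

→ t0 |b9|3e|ec|40|
→ t1 |3e|ec|40|b9|
→ t2 |3e|28|40|b9|
→ t3 |28|40|b9|3e|

RES = [0x28, 0x40, 0xb9, 0x3e]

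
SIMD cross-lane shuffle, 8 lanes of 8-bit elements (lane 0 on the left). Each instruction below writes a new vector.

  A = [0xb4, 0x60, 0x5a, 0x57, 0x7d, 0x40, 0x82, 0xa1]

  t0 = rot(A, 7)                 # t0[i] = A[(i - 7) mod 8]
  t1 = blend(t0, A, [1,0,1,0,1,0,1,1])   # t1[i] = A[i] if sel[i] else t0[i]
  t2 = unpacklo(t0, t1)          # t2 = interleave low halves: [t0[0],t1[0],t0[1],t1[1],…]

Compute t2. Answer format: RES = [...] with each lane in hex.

RES = [ 0x60  0xb4  0x5a  0x5a  0x57  0x5a  0x7d  0x7d ]

  t0: 60 5a 57 7d 40 82 a1 b4
  t1: b4 5a 5a 7d 7d 82 82 a1
  t2: 60 b4 5a 5a 57 5a 7d 7d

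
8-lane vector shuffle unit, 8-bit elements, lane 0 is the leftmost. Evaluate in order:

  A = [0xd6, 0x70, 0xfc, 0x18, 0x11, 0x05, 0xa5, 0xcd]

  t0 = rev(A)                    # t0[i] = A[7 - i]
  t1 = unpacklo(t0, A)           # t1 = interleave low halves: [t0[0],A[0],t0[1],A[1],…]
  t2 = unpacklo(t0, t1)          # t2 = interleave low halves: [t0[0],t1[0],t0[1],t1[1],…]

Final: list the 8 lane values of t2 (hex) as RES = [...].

RES = [ 0xcd  0xcd  0xa5  0xd6  0x05  0xa5  0x11  0x70 ]

t0 = [0xcd, 0xa5, 0x05, 0x11, 0x18, 0xfc, 0x70, 0xd6]
t1 = [0xcd, 0xd6, 0xa5, 0x70, 0x05, 0xfc, 0x11, 0x18]
t2 = [0xcd, 0xcd, 0xa5, 0xd6, 0x05, 0xa5, 0x11, 0x70]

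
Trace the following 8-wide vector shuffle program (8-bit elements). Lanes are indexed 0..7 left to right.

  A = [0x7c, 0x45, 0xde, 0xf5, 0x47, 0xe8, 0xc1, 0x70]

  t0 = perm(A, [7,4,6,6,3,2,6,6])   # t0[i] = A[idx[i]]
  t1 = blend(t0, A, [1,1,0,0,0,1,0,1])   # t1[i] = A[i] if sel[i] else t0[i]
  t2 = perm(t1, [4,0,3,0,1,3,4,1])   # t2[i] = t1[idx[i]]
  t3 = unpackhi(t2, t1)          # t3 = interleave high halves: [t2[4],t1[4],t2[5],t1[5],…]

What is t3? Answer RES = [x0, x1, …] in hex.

RES = [ 0x45  0xf5  0xc1  0xe8  0xf5  0xc1  0x45  0x70 ]

→ t0 |70|47|c1|c1|f5|de|c1|c1|
→ t1 |7c|45|c1|c1|f5|e8|c1|70|
→ t2 |f5|7c|c1|7c|45|c1|f5|45|
→ t3 |45|f5|c1|e8|f5|c1|45|70|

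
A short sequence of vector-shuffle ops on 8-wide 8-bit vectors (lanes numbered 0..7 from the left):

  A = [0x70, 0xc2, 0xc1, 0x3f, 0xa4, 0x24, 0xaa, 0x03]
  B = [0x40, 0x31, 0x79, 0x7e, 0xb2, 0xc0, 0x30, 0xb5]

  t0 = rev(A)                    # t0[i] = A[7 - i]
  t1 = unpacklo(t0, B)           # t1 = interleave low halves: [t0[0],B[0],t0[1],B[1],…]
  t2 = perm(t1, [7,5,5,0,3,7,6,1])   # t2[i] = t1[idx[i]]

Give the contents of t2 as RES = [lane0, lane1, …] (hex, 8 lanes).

→ t0 |03|aa|24|a4|3f|c1|c2|70|
→ t1 |03|40|aa|31|24|79|a4|7e|
→ t2 |7e|79|79|03|31|7e|a4|40|

RES = [ 0x7e  0x79  0x79  0x03  0x31  0x7e  0xa4  0x40 ]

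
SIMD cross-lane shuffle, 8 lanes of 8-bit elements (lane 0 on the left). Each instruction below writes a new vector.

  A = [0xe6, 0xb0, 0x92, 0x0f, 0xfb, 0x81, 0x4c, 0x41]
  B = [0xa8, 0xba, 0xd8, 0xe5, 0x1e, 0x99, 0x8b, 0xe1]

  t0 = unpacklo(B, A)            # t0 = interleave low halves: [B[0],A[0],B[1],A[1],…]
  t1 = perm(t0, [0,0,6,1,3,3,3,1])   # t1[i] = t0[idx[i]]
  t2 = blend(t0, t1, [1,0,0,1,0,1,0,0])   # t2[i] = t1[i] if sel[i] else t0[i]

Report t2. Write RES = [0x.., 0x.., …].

  t0: a8 e6 ba b0 d8 92 e5 0f
  t1: a8 a8 e5 e6 b0 b0 b0 e6
  t2: a8 e6 ba e6 d8 b0 e5 0f

RES = [0xa8, 0xe6, 0xba, 0xe6, 0xd8, 0xb0, 0xe5, 0x0f]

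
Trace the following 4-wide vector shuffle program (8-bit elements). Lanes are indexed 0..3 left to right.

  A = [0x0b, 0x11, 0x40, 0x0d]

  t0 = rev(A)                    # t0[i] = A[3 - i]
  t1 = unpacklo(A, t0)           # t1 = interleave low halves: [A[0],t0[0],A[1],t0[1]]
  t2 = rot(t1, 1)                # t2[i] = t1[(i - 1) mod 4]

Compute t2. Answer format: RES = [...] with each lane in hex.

RES = [ 0x40  0x0b  0x0d  0x11 ]

t0 = [0x0d, 0x40, 0x11, 0x0b]
t1 = [0x0b, 0x0d, 0x11, 0x40]
t2 = [0x40, 0x0b, 0x0d, 0x11]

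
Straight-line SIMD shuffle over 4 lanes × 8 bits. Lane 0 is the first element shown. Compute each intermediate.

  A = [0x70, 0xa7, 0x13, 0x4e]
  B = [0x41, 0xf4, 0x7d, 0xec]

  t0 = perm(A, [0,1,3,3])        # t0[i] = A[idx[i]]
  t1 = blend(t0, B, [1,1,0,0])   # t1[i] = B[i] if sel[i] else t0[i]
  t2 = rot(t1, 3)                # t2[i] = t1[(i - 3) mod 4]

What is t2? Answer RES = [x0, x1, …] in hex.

  t0: 70 a7 4e 4e
  t1: 41 f4 4e 4e
  t2: f4 4e 4e 41

RES = [0xf4, 0x4e, 0x4e, 0x41]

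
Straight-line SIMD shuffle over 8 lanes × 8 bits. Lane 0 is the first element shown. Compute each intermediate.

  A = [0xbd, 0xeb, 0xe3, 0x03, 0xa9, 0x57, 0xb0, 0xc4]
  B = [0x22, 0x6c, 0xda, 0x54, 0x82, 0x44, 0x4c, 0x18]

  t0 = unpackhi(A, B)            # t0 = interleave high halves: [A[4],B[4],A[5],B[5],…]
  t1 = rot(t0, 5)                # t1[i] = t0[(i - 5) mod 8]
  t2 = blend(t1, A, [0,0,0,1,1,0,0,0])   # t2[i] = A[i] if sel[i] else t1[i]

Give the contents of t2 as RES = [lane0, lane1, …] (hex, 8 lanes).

t0 = [0xa9, 0x82, 0x57, 0x44, 0xb0, 0x4c, 0xc4, 0x18]
t1 = [0x44, 0xb0, 0x4c, 0xc4, 0x18, 0xa9, 0x82, 0x57]
t2 = [0x44, 0xb0, 0x4c, 0x03, 0xa9, 0xa9, 0x82, 0x57]

RES = [0x44, 0xb0, 0x4c, 0x03, 0xa9, 0xa9, 0x82, 0x57]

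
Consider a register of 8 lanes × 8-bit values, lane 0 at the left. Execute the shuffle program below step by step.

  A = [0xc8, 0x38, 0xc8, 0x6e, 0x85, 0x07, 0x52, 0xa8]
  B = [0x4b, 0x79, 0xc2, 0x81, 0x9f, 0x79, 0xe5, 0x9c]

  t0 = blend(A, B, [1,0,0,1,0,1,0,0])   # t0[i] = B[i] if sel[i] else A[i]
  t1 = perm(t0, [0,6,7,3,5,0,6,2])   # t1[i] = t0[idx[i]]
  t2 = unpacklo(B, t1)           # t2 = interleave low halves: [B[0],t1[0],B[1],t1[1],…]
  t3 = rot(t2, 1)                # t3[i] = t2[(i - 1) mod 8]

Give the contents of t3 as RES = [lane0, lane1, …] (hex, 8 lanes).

t0 = [0x4b, 0x38, 0xc8, 0x81, 0x85, 0x79, 0x52, 0xa8]
t1 = [0x4b, 0x52, 0xa8, 0x81, 0x79, 0x4b, 0x52, 0xc8]
t2 = [0x4b, 0x4b, 0x79, 0x52, 0xc2, 0xa8, 0x81, 0x81]
t3 = [0x81, 0x4b, 0x4b, 0x79, 0x52, 0xc2, 0xa8, 0x81]

RES = [0x81, 0x4b, 0x4b, 0x79, 0x52, 0xc2, 0xa8, 0x81]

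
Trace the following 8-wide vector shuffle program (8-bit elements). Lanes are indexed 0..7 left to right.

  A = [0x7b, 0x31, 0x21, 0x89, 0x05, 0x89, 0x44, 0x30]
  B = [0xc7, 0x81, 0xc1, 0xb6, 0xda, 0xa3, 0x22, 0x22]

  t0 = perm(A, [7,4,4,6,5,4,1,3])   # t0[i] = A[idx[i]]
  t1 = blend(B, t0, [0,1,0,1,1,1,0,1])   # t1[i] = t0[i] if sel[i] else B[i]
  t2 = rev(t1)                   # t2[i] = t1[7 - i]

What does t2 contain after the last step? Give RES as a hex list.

RES = [0x89, 0x22, 0x05, 0x89, 0x44, 0xc1, 0x05, 0xc7]

  t0: 30 05 05 44 89 05 31 89
  t1: c7 05 c1 44 89 05 22 89
  t2: 89 22 05 89 44 c1 05 c7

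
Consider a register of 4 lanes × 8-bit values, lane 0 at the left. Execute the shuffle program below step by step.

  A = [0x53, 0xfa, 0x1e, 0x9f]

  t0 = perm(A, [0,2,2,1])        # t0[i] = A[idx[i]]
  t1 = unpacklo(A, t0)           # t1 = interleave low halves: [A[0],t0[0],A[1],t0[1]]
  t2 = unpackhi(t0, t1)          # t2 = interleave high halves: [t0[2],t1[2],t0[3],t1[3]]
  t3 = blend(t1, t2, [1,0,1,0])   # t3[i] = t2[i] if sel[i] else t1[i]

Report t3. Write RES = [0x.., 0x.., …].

RES = [ 0x1e  0x53  0xfa  0x1e ]

→ t0 |53|1e|1e|fa|
→ t1 |53|53|fa|1e|
→ t2 |1e|fa|fa|1e|
→ t3 |1e|53|fa|1e|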